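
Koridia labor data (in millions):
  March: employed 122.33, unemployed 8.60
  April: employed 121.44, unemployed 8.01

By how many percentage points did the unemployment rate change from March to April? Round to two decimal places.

The unemployment rate changed by −0.38 percentage points.

March: labor force = 122.33 + 8.60 = 130.93; u = 8.60/130.93 = 6.57%.
April: labor force = 121.44 + 8.01 = 129.45; u = 8.01/129.45 = 6.19%.
Change = 6.19% − 6.57% = −0.38 pp.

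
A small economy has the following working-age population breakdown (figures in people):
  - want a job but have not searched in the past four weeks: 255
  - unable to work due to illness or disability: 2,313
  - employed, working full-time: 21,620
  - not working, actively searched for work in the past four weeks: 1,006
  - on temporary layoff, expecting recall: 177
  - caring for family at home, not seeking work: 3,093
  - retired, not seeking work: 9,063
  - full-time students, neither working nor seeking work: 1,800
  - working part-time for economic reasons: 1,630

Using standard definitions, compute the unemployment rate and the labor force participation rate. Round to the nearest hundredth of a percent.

Employed = 21,620 + 1,630 = 23,250 (anyone who worked, including part-time for economic reasons, counts as employed).
Unemployed = 1,006 + 177 = 1,183 (jobless and actively searching, or on temporary layoff).
Labor force = 23,250 + 1,183 = 24,433.
Not in labor force = 255 + 2,313 + 3,093 + 9,063 + 1,800 = 16,524 (those not working and not actively searching are outside the labor force — including those who want a job but have given up searching).
Civilian working-age population = 24,433 + 16,524 = 40,957.
Unemployment rate = 1,183 / 24,433 = 4.84%.
Labor force participation rate = 24,433 / 40,957 = 59.66%.

Unemployment rate ≈ 4.84%; labor force participation rate ≈ 59.66%.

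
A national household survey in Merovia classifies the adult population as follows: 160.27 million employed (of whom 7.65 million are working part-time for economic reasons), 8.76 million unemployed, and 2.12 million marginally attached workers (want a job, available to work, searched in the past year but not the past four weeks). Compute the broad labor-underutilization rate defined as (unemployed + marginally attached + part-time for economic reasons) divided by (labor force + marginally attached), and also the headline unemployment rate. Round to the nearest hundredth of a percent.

Broad underutilization rate ≈ 10.83%; headline unemployment rate ≈ 5.18%.

Labor force = 160.27 + 8.76 = 169.03 million.
Numerator = 8.76 + 2.12 + 7.65 = 18.53 million.
Denominator = 169.03 + 2.12 = 171.15 million.
Broad rate = 18.53 / 171.15 = 10.83%.
Headline unemployment rate = 8.76 / 169.03 = 5.18%.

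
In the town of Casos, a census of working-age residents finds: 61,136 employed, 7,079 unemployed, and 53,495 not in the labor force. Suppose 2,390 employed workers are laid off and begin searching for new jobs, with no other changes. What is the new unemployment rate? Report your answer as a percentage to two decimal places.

Initially, labor force = 61,136 + 7,079 = 68,215, so u = 7,079/68,215 = 10.38%.
After the change, employed falls and unemployed rises by 2,390; labor force unchanged → E = 58,746, U = 9,469, labor force = 68,215.
New unemployment rate = 9,469 / 68,215 = 13.88%.

New unemployment rate ≈ 13.88%.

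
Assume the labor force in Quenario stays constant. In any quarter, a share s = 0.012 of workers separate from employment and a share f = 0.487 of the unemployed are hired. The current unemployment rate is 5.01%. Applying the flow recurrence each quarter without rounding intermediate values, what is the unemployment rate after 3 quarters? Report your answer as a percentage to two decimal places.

With a fixed labor force, u_{t+1} = u_t + s·(1−u_t) − f·u_t = u_t·(1−s−f) + s.
Here 1−s−f = 0.501 and s = 0.012.
u_1 = 0.050100 × 0.501 + 0.012 = 0.037100.
u_2 = 0.037100 × 0.501 + 0.012 = 0.030587.
u_3 = 0.030587 × 0.501 + 0.012 = 0.027324.

Unemployment rate after three quarters ≈ 2.73%.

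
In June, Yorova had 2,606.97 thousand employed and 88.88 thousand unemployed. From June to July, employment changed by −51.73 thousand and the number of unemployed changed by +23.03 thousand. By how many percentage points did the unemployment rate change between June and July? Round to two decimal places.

The unemployment rate changed by +0.90 percentage points.

June: labor force = 2,606.97 + 88.88 = 2,695.85; u = 88.88/2,695.85 = 3.30%.
July: labor force = 2,555.24 + 111.91 = 2,667.15; u = 111.91/2,667.15 = 4.20%.
Change = 4.20% − 3.30% = +0.90 pp.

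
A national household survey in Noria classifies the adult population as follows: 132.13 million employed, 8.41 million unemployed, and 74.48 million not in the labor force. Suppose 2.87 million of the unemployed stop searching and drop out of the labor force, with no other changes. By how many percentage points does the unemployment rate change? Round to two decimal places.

The unemployment rate changes by −1.96 percentage points.

Initially, labor force = 132.13 + 8.41 = 140.54 million, so u = 8.41/140.54 = 5.98%.
After the change, unemployed and labor force both fall by 2.87 → E = 132.13, U = 5.54, labor force = 137.67 million.
New unemployment rate = 5.54 / 137.67 = 4.02%.
Change = 4.02% − 5.98% = −1.96 percentage points.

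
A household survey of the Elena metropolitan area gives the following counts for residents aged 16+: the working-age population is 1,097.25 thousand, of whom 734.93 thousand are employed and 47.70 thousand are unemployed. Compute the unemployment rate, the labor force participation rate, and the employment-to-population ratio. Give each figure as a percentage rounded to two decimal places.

Labor force = employed + unemployed = 734.93 + 47.70 = 782.63 thousand.
Unemployment rate = 47.70 / 782.63 = 6.09%.
Labor force participation rate = 782.63 / 1,097.25 = 71.33%.
Employment-population ratio = 734.93 / 1,097.25 = 66.98%.

Unemployment rate ≈ 6.09%; labor force participation rate ≈ 71.33%; employment-population ratio ≈ 66.98%.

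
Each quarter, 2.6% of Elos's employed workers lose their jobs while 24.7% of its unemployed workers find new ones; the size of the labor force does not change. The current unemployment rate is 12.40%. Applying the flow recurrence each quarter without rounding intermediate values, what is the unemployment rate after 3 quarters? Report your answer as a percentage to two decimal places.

Unemployment rate after three quarters ≈ 10.63%.

With a fixed labor force, u_{t+1} = u_t + s·(1−u_t) − f·u_t = u_t·(1−s−f) + s.
Here 1−s−f = 0.727 and s = 0.026.
u_1 = 0.124000 × 0.727 + 0.026 = 0.116148.
u_2 = 0.116148 × 0.727 + 0.026 = 0.110440.
u_3 = 0.110440 × 0.727 + 0.026 = 0.106290.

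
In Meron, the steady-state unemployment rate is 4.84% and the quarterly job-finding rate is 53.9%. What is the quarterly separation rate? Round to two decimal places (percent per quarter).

From u* = s/(s+f): s = u·f/(1−u).
s = 0.0484 × 53.9 / (1 − 0.0484) = 2.6088 / 0.9516 ≈ 2.74% per quarter.

Separation rate ≈ 2.74% per quarter.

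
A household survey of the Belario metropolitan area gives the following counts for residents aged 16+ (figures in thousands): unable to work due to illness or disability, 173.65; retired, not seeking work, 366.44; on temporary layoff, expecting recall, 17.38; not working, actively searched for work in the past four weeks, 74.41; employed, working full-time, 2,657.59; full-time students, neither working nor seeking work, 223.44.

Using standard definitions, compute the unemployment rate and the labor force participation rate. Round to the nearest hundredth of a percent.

Unemployment rate ≈ 3.34%; labor force participation rate ≈ 78.27%.

Employed = 2,657.59 thousand.
Unemployed = 17.38 + 74.41 = 91.79 thousand (jobless and actively searching, or on temporary layoff).
Labor force = 2,657.59 + 91.79 = 2,749.38 thousand.
Not in labor force = 173.65 + 366.44 + 223.44 = 763.53 thousand (those not working and not actively searching are outside the labor force).
Civilian working-age population = 2,749.38 + 763.53 = 3,512.91 thousand.
Unemployment rate = 91.79 / 2,749.38 = 3.34%.
Labor force participation rate = 2,749.38 / 3,512.91 = 78.27%.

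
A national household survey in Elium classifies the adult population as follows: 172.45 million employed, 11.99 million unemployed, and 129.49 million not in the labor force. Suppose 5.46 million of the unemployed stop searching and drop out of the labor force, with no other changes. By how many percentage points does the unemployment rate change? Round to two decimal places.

The unemployment rate changes by −2.85 percentage points.

Initially, labor force = 172.45 + 11.99 = 184.44 million, so u = 11.99/184.44 = 6.50%.
After the change, unemployed and labor force both fall by 5.46 → E = 172.45, U = 6.53, labor force = 178.98 million.
New unemployment rate = 6.53 / 178.98 = 3.65%.
Change = 3.65% − 6.50% = −2.85 percentage points.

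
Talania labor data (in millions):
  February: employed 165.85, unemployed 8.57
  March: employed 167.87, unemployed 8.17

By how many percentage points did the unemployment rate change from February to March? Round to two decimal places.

February: labor force = 165.85 + 8.57 = 174.42; u = 8.57/174.42 = 4.91%.
March: labor force = 167.87 + 8.17 = 176.04; u = 8.17/176.04 = 4.64%.
Change = 4.64% − 4.91% = −0.27 pp.

The unemployment rate changed by −0.27 percentage points.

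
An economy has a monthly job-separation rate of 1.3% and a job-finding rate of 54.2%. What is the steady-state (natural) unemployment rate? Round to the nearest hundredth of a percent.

Steady-state unemployment rate ≈ 2.34%.

At steady state the flows balance: s·E = f·U, so U/(E+U) = s/(s+f).
u* = 1.3 / (1.3 + 54.2) = 1.3 / 55.50 = 2.34%.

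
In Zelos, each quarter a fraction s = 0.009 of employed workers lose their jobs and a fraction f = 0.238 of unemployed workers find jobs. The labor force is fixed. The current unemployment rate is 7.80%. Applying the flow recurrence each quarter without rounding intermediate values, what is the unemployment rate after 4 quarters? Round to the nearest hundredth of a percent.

Unemployment rate after four quarters ≈ 4.98%.

With a fixed labor force, u_{t+1} = u_t + s·(1−u_t) − f·u_t = u_t·(1−s−f) + s.
Here 1−s−f = 0.753 and s = 0.009.
u_1 = 0.078000 × 0.753 + 0.009 = 0.067734.
u_2 = 0.067734 × 0.753 + 0.009 = 0.060004.
u_3 = 0.060004 × 0.753 + 0.009 = 0.054183.
u_4 = 0.054183 × 0.753 + 0.009 = 0.049800.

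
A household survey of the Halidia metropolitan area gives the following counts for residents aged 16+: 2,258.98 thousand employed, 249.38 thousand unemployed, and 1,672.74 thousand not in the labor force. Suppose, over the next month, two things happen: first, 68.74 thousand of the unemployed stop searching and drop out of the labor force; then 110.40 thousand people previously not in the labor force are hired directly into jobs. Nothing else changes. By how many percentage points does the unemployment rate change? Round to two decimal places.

The unemployment rate changes by −2.86 percentage points.

Initially, labor force = 2,258.98 + 249.38 = 2,508.36 thousand, so u = 249.38/2,508.36 = 9.94%.
After the first change, unemployed and labor force both fall by 68.74 → E = 2,258.98, U = 180.64, labor force = 2,439.62 thousand.
After the second change, employed and labor force both rise by 110.40; unemployed unchanged → E = 2,369.38, U = 180.64, labor force = 2,550.02 thousand.
New unemployment rate = 180.64 / 2,550.02 = 7.08%.
Change = 7.08% − 9.94% = −2.86 percentage points.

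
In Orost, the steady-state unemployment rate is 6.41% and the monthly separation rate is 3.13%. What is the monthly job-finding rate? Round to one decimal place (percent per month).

Job-finding rate ≈ 45.7% per month.

From u* = s/(s+f): f = s·(1−u)/u.
f = 3.13 × (1 − 0.0641) / 0.0641 = 2.9294 / 0.0641 ≈ 45.7% per month.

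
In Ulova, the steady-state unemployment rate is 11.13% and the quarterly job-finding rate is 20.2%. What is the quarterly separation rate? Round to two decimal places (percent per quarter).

Separation rate ≈ 2.53% per quarter.

From u* = s/(s+f): s = u·f/(1−u).
s = 0.1113 × 20.2 / (1 − 0.1113) = 2.2483 / 0.8887 ≈ 2.53% per quarter.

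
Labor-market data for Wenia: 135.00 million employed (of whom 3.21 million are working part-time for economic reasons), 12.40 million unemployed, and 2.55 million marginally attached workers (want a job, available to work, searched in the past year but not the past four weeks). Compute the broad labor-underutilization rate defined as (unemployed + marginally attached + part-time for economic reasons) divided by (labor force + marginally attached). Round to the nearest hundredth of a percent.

Labor force = 135.00 + 12.40 = 147.40 million.
Numerator = 12.40 + 2.55 + 3.21 = 18.16 million.
Denominator = 147.40 + 2.55 = 149.95 million.
Broad rate = 18.16 / 149.95 = 12.11%.

Broad underutilization rate ≈ 12.11%.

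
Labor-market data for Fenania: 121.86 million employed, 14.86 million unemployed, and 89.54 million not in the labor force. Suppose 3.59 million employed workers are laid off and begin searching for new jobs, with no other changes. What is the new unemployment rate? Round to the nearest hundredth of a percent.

New unemployment rate ≈ 13.49%.

Initially, labor force = 121.86 + 14.86 = 136.72 million, so u = 14.86/136.72 = 10.87%.
After the change, employed falls and unemployed rises by 3.59; labor force unchanged → E = 118.27, U = 18.45, labor force = 136.72 million.
New unemployment rate = 18.45 / 136.72 = 13.49%.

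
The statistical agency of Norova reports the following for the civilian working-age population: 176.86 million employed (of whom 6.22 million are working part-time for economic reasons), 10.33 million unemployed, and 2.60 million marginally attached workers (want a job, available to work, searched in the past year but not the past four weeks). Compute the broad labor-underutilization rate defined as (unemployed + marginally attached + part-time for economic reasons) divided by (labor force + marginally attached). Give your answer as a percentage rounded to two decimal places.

Labor force = 176.86 + 10.33 = 187.19 million.
Numerator = 10.33 + 2.60 + 6.22 = 19.15 million.
Denominator = 187.19 + 2.60 = 189.79 million.
Broad rate = 19.15 / 189.79 = 10.09%.

Broad underutilization rate ≈ 10.09%.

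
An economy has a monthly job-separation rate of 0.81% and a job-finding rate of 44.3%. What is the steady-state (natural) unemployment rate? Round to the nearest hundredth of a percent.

At steady state the flows balance: s·E = f·U, so U/(E+U) = s/(s+f).
u* = 0.81 / (0.81 + 44.3) = 0.81 / 45.11 = 1.80%.

Steady-state unemployment rate ≈ 1.80%.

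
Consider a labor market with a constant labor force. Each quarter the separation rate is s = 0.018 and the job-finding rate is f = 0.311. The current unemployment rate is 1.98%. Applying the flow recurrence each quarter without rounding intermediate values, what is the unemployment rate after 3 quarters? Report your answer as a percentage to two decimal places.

With a fixed labor force, u_{t+1} = u_t + s·(1−u_t) − f·u_t = u_t·(1−s−f) + s.
Here 1−s−f = 0.671 and s = 0.018.
u_1 = 0.019800 × 0.671 + 0.018 = 0.031286.
u_2 = 0.031286 × 0.671 + 0.018 = 0.038993.
u_3 = 0.038993 × 0.671 + 0.018 = 0.044164.

Unemployment rate after three quarters ≈ 4.42%.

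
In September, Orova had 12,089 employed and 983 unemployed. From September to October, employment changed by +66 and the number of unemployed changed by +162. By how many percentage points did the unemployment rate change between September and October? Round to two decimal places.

September: labor force = 12,089 + 983 = 13,072; u = 983/13,072 = 7.52%.
October: labor force = 12,155 + 1,145 = 13,300; u = 1,145/13,300 = 8.61%.
Change = 8.61% − 7.52% = +1.09 pp.

The unemployment rate changed by +1.09 percentage points.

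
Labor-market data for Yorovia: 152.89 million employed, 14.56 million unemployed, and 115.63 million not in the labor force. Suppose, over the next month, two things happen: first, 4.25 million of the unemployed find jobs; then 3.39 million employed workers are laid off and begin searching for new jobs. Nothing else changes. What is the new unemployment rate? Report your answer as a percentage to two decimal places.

Initially, labor force = 152.89 + 14.56 = 167.45 million, so u = 14.56/167.45 = 8.70%.
After the first change, unemployed falls and employed rises by 4.25; labor force unchanged → E = 157.14, U = 10.31, labor force = 167.45 million.
After the second change, employed falls and unemployed rises by 3.39; labor force unchanged → E = 153.75, U = 13.70, labor force = 167.45 million.
New unemployment rate = 13.70 / 167.45 = 8.18%.

New unemployment rate ≈ 8.18%.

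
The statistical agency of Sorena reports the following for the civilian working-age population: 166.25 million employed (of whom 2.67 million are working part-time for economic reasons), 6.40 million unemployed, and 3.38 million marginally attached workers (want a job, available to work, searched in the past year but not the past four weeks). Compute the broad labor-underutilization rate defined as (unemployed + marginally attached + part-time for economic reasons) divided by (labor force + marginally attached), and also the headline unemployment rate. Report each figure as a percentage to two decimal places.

Labor force = 166.25 + 6.40 = 172.65 million.
Numerator = 6.40 + 3.38 + 2.67 = 12.45 million.
Denominator = 172.65 + 3.38 = 176.03 million.
Broad rate = 12.45 / 176.03 = 7.07%.
Headline unemployment rate = 6.40 / 172.65 = 3.71%.

Broad underutilization rate ≈ 7.07%; headline unemployment rate ≈ 3.71%.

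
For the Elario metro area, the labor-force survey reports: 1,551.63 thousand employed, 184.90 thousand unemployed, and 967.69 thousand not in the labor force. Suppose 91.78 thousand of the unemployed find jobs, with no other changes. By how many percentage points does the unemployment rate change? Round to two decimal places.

Initially, labor force = 1,551.63 + 184.90 = 1,736.53 thousand, so u = 184.90/1,736.53 = 10.65%.
After the change, unemployed falls and employed rises by 91.78; labor force unchanged → E = 1,643.41, U = 93.12, labor force = 1,736.53 thousand.
New unemployment rate = 93.12 / 1,736.53 = 5.36%.
Change = 5.36% − 10.65% = −5.29 percentage points.

The unemployment rate changes by −5.29 percentage points.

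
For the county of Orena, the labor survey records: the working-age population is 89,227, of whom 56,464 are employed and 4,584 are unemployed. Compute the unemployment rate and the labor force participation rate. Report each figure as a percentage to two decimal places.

Unemployment rate ≈ 7.51%; labor force participation rate ≈ 68.42%.

Labor force = employed + unemployed = 56,464 + 4,584 = 61,048.
Unemployment rate = 4,584 / 61,048 = 7.51%.
Labor force participation rate = 61,048 / 89,227 = 68.42%.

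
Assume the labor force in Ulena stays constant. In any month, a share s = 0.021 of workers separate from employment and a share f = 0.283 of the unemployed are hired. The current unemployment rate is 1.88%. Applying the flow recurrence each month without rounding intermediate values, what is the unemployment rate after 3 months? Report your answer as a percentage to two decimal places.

Unemployment rate after three months ≈ 5.21%.

With a fixed labor force, u_{t+1} = u_t + s·(1−u_t) − f·u_t = u_t·(1−s−f) + s.
Here 1−s−f = 0.696 and s = 0.021.
u_1 = 0.018800 × 0.696 + 0.021 = 0.034085.
u_2 = 0.034085 × 0.696 + 0.021 = 0.044723.
u_3 = 0.044723 × 0.696 + 0.021 = 0.052127.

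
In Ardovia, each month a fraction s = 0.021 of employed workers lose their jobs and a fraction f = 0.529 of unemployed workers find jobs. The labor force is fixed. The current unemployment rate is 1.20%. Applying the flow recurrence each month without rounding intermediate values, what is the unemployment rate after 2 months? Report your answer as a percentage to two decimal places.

With a fixed labor force, u_{t+1} = u_t + s·(1−u_t) − f·u_t = u_t·(1−s−f) + s.
Here 1−s−f = 0.450 and s = 0.021.
u_1 = 0.012000 × 0.450 + 0.021 = 0.026400.
u_2 = 0.026400 × 0.450 + 0.021 = 0.032880.

Unemployment rate after two months ≈ 3.29%.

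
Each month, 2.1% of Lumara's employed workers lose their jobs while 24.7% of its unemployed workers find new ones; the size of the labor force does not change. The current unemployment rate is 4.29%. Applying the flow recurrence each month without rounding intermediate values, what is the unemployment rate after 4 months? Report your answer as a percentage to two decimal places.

With a fixed labor force, u_{t+1} = u_t + s·(1−u_t) − f·u_t = u_t·(1−s−f) + s.
Here 1−s−f = 0.732 and s = 0.021.
u_1 = 0.042900 × 0.732 + 0.021 = 0.052403.
u_2 = 0.052403 × 0.732 + 0.021 = 0.059359.
u_3 = 0.059359 × 0.732 + 0.021 = 0.064451.
u_4 = 0.064451 × 0.732 + 0.021 = 0.068178.

Unemployment rate after four months ≈ 6.82%.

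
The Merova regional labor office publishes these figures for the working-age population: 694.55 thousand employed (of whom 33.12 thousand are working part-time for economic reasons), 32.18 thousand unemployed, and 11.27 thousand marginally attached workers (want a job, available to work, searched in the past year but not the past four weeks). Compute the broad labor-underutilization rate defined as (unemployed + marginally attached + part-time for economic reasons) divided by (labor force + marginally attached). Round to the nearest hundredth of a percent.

Labor force = 694.55 + 32.18 = 726.73 thousand.
Numerator = 32.18 + 11.27 + 33.12 = 76.57 thousand.
Denominator = 726.73 + 11.27 = 738.00 thousand.
Broad rate = 76.57 / 738.00 = 10.38%.

Broad underutilization rate ≈ 10.38%.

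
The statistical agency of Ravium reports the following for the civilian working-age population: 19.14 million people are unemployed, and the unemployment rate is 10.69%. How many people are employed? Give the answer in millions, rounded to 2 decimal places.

Labor force = U / u = 19.14 / 0.1069 ≈ 179.05 million.
Employed = labor force − unemployed = 179.05 − 19.14 = 159.91 million.

About 159.91 million are employed.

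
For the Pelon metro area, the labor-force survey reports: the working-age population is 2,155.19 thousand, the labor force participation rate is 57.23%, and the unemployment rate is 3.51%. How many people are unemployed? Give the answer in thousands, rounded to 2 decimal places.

About 43.29 thousand are unemployed.

Labor force = 0.5723 × 2,155.19 = 1,233.42 thousand.
Unemployed = 0.0351 × 1,233.42 ≈ 43.29 thousand.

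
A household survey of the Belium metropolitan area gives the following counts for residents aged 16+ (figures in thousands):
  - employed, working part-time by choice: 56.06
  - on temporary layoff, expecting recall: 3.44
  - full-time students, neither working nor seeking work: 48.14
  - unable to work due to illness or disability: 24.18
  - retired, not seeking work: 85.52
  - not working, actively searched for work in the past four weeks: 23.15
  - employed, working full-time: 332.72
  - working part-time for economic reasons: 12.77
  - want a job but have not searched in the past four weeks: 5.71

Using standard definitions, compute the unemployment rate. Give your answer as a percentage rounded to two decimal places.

Unemployment rate ≈ 6.21%.

Employed = 56.06 + 332.72 + 12.77 = 401.55 thousand (anyone who worked, including part-time for economic reasons, counts as employed).
Unemployed = 3.44 + 23.15 = 26.59 thousand (jobless and actively searching, or on temporary layoff).
Labor force = 401.55 + 26.59 = 428.14 thousand.
Unemployment rate = 26.59 / 428.14 = 6.21%.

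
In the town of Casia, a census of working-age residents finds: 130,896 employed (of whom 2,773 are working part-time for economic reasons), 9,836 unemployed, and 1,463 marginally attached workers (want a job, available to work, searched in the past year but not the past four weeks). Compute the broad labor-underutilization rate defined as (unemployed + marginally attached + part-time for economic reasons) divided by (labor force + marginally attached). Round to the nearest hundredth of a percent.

Broad underutilization rate ≈ 9.90%.

Labor force = 130,896 + 9,836 = 140,732.
Numerator = 9,836 + 1,463 + 2,773 = 14,072.
Denominator = 140,732 + 1,463 = 142,195.
Broad rate = 14,072 / 142,195 = 9.90%.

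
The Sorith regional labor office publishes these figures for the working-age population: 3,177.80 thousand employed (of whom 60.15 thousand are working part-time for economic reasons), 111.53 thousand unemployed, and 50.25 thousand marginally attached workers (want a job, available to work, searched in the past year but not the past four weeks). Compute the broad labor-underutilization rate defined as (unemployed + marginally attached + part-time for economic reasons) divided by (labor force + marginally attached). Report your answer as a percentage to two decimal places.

Broad underutilization rate ≈ 6.65%.

Labor force = 3,177.80 + 111.53 = 3,289.33 thousand.
Numerator = 111.53 + 50.25 + 60.15 = 221.93 thousand.
Denominator = 3,289.33 + 50.25 = 3,339.58 thousand.
Broad rate = 221.93 / 3,339.58 = 6.65%.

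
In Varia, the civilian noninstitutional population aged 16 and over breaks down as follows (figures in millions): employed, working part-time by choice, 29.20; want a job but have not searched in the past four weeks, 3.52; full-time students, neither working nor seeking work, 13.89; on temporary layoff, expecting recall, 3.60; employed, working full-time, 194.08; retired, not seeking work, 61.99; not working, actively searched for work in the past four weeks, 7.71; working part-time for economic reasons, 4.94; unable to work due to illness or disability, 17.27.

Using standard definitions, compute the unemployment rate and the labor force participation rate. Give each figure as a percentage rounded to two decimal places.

Employed = 29.20 + 194.08 + 4.94 = 228.22 million (anyone who worked, including part-time for economic reasons, counts as employed).
Unemployed = 3.60 + 7.71 = 11.31 million (jobless and actively searching, or on temporary layoff).
Labor force = 228.22 + 11.31 = 239.53 million.
Not in labor force = 3.52 + 13.89 + 61.99 + 17.27 = 96.67 million (those not working and not actively searching are outside the labor force — including those who want a job but have given up searching).
Civilian working-age population = 239.53 + 96.67 = 336.20 million.
Unemployment rate = 11.31 / 239.53 = 4.72%.
Labor force participation rate = 239.53 / 336.20 = 71.25%.

Unemployment rate ≈ 4.72%; labor force participation rate ≈ 71.25%.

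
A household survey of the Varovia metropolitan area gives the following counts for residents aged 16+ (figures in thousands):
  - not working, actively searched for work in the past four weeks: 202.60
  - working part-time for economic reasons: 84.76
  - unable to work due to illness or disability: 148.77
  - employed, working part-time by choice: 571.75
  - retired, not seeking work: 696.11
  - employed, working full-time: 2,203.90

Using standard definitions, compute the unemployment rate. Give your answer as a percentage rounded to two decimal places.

Employed = 84.76 + 571.75 + 2,203.90 = 2,860.41 thousand (anyone who worked, including part-time for economic reasons, counts as employed).
Unemployed = 202.60 thousand.
Labor force = 2,860.41 + 202.60 = 3,063.01 thousand.
Unemployment rate = 202.60 / 3,063.01 = 6.61%.

Unemployment rate ≈ 6.61%.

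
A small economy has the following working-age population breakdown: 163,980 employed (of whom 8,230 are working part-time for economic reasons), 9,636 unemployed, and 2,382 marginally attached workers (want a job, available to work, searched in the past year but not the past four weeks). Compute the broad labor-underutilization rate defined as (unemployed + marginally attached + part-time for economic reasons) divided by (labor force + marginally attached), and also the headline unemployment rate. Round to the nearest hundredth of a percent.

Broad underutilization rate ≈ 11.50%; headline unemployment rate ≈ 5.55%.

Labor force = 163,980 + 9,636 = 173,616.
Numerator = 9,636 + 2,382 + 8,230 = 20,248.
Denominator = 173,616 + 2,382 = 175,998.
Broad rate = 20,248 / 175,998 = 11.50%.
Headline unemployment rate = 9,636 / 173,616 = 5.55%.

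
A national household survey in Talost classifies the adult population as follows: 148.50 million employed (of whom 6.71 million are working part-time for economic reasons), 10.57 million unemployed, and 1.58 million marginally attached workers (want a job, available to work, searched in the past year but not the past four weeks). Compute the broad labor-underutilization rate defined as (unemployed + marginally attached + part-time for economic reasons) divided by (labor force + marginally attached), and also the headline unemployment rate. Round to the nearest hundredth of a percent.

Broad underutilization rate ≈ 11.74%; headline unemployment rate ≈ 6.64%.

Labor force = 148.50 + 10.57 = 159.07 million.
Numerator = 10.57 + 1.58 + 6.71 = 18.86 million.
Denominator = 159.07 + 1.58 = 160.65 million.
Broad rate = 18.86 / 160.65 = 11.74%.
Headline unemployment rate = 10.57 / 159.07 = 6.64%.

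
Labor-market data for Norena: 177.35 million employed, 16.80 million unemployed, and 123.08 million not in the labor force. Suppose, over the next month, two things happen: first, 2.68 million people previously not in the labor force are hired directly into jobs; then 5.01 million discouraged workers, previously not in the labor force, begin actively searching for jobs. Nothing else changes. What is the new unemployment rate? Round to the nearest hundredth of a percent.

Initially, labor force = 177.35 + 16.80 = 194.15 million, so u = 16.80/194.15 = 8.65%.
After the first change, employed and labor force both rise by 2.68; unemployed unchanged → E = 180.03, U = 16.80, labor force = 196.83 million.
After the second change, unemployed and labor force both rise by 5.01 → E = 180.03, U = 21.81, labor force = 201.84 million.
New unemployment rate = 21.81 / 201.84 = 10.81%.

New unemployment rate ≈ 10.81%.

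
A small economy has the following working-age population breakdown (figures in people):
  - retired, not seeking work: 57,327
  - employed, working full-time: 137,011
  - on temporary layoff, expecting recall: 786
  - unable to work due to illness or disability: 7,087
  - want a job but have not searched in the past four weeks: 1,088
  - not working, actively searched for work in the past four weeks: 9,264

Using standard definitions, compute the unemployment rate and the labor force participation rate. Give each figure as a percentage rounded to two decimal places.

Unemployment rate ≈ 6.83%; labor force participation rate ≈ 69.18%.

Employed = 137,011.
Unemployed = 786 + 9,264 = 10,050 (jobless and actively searching, or on temporary layoff).
Labor force = 137,011 + 10,050 = 147,061.
Not in labor force = 57,327 + 7,087 + 1,088 = 65,502 (those not working and not actively searching are outside the labor force — including those who want a job but have given up searching).
Civilian working-age population = 147,061 + 65,502 = 212,563.
Unemployment rate = 10,050 / 147,061 = 6.83%.
Labor force participation rate = 147,061 / 212,563 = 69.18%.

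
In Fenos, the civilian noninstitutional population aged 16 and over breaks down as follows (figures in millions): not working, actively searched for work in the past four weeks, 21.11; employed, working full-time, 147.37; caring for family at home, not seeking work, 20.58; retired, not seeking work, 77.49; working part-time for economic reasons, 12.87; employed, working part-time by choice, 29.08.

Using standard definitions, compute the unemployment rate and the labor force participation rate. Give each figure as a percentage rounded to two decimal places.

Unemployment rate ≈ 10.03%; labor force participation rate ≈ 68.21%.

Employed = 147.37 + 12.87 + 29.08 = 189.32 million (anyone who worked, including part-time for economic reasons, counts as employed).
Unemployed = 21.11 million.
Labor force = 189.32 + 21.11 = 210.43 million.
Not in labor force = 20.58 + 77.49 = 98.07 million (those not working and not actively searching are outside the labor force).
Civilian working-age population = 210.43 + 98.07 = 308.50 million.
Unemployment rate = 21.11 / 210.43 = 10.03%.
Labor force participation rate = 210.43 / 308.50 = 68.21%.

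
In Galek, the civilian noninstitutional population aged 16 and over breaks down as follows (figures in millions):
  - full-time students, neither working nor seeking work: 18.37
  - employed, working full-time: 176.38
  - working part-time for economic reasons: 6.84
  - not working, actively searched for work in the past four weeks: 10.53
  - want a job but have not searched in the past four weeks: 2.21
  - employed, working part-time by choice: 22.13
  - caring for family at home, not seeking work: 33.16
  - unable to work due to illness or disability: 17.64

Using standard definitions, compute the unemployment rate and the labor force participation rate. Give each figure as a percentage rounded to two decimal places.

Employed = 176.38 + 6.84 + 22.13 = 205.35 million (anyone who worked, including part-time for economic reasons, counts as employed).
Unemployed = 10.53 million.
Labor force = 205.35 + 10.53 = 215.88 million.
Not in labor force = 18.37 + 2.21 + 33.16 + 17.64 = 71.38 million (those not working and not actively searching are outside the labor force — including those who want a job but have given up searching).
Civilian working-age population = 215.88 + 71.38 = 287.26 million.
Unemployment rate = 10.53 / 215.88 = 4.88%.
Labor force participation rate = 215.88 / 287.26 = 75.15%.

Unemployment rate ≈ 4.88%; labor force participation rate ≈ 75.15%.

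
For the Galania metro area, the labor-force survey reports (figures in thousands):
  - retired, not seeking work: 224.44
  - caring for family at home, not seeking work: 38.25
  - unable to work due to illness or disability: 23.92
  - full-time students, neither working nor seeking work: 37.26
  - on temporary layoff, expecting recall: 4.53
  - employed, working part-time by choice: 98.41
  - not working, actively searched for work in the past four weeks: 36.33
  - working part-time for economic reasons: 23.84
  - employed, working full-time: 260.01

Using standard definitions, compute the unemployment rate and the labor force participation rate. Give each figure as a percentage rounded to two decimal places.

Employed = 98.41 + 23.84 + 260.01 = 382.26 thousand (anyone who worked, including part-time for economic reasons, counts as employed).
Unemployed = 4.53 + 36.33 = 40.86 thousand (jobless and actively searching, or on temporary layoff).
Labor force = 382.26 + 40.86 = 423.12 thousand.
Not in labor force = 224.44 + 38.25 + 23.92 + 37.26 = 323.87 thousand (those not working and not actively searching are outside the labor force).
Civilian working-age population = 423.12 + 323.87 = 746.99 thousand.
Unemployment rate = 40.86 / 423.12 = 9.66%.
Labor force participation rate = 423.12 / 746.99 = 56.64%.

Unemployment rate ≈ 9.66%; labor force participation rate ≈ 56.64%.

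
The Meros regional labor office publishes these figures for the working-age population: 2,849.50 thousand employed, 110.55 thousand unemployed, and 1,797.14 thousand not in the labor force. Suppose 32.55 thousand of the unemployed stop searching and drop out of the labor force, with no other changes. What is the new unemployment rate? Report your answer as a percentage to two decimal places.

New unemployment rate ≈ 2.66%.

Initially, labor force = 2,849.50 + 110.55 = 2,960.05 thousand, so u = 110.55/2,960.05 = 3.73%.
After the change, unemployed and labor force both fall by 32.55 → E = 2,849.50, U = 78.00, labor force = 2,927.50 thousand.
New unemployment rate = 78.00 / 2,927.50 = 2.66%.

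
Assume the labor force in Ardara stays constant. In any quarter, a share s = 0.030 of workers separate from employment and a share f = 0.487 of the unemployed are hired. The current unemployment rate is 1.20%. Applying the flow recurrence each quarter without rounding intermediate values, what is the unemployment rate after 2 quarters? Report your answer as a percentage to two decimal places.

Unemployment rate after two quarters ≈ 4.73%.

With a fixed labor force, u_{t+1} = u_t + s·(1−u_t) − f·u_t = u_t·(1−s−f) + s.
Here 1−s−f = 0.483 and s = 0.030.
u_1 = 0.012000 × 0.483 + 0.030 = 0.035796.
u_2 = 0.035796 × 0.483 + 0.030 = 0.047289.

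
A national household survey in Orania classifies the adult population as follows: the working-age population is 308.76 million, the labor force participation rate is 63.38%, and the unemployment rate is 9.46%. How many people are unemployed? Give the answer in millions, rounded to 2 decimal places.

About 18.51 million are unemployed.

Labor force = 0.6338 × 308.76 = 195.69 million.
Unemployed = 0.0946 × 195.69 ≈ 18.51 million.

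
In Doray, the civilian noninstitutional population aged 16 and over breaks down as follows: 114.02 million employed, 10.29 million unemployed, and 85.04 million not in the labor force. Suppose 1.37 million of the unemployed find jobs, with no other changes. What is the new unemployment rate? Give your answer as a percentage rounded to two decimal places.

New unemployment rate ≈ 7.18%.

Initially, labor force = 114.02 + 10.29 = 124.31 million, so u = 10.29/124.31 = 8.28%.
After the change, unemployed falls and employed rises by 1.37; labor force unchanged → E = 115.39, U = 8.92, labor force = 124.31 million.
New unemployment rate = 8.92 / 124.31 = 7.18%.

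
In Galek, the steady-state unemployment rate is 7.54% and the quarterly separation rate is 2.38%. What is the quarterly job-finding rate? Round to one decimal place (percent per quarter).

Job-finding rate ≈ 29.2% per quarter.

From u* = s/(s+f): f = s·(1−u)/u.
f = 2.38 × (1 − 0.0754) / 0.0754 = 2.2005 / 0.0754 ≈ 29.2% per quarter.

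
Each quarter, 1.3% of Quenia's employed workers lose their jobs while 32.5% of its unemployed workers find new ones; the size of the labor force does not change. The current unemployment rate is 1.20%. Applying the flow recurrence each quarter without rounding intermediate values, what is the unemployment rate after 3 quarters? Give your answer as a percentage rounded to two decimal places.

With a fixed labor force, u_{t+1} = u_t + s·(1−u_t) − f·u_t = u_t·(1−s−f) + s.
Here 1−s−f = 0.662 and s = 0.013.
u_1 = 0.012000 × 0.662 + 0.013 = 0.020944.
u_2 = 0.020944 × 0.662 + 0.013 = 0.026865.
u_3 = 0.026865 × 0.662 + 0.013 = 0.030785.

Unemployment rate after three quarters ≈ 3.08%.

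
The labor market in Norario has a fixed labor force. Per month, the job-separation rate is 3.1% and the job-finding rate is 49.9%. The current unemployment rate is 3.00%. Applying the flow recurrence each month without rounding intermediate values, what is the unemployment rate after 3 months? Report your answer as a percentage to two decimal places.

With a fixed labor force, u_{t+1} = u_t + s·(1−u_t) − f·u_t = u_t·(1−s−f) + s.
Here 1−s−f = 0.470 and s = 0.031.
u_1 = 0.030000 × 0.470 + 0.031 = 0.045100.
u_2 = 0.045100 × 0.470 + 0.031 = 0.052197.
u_3 = 0.052197 × 0.470 + 0.031 = 0.055533.

Unemployment rate after three months ≈ 5.55%.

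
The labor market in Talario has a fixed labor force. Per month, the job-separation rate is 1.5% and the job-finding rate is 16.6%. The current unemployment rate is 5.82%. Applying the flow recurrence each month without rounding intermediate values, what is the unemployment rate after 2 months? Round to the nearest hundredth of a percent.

With a fixed labor force, u_{t+1} = u_t + s·(1−u_t) − f·u_t = u_t·(1−s−f) + s.
Here 1−s−f = 0.819 and s = 0.015.
u_1 = 0.058200 × 0.819 + 0.015 = 0.062666.
u_2 = 0.062666 × 0.819 + 0.015 = 0.066323.

Unemployment rate after two months ≈ 6.63%.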